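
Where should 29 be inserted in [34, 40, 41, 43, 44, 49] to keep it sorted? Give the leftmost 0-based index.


List is sorted: [34, 40, 41, 43, 44, 49]
We need the leftmost position where 29 can be inserted, i.e. the first index whose element is >= 29 (or the end of the list if none is).
Binary search with low=0, high=6 (0-based indices):
  low=0, high=6, mid=3: a[3]=43 >= 29, so high = 3
  low=0, high=3, mid=1: a[1]=40 >= 29, so high = 1
  low=0, high=1, mid=0: a[0]=34 >= 29, so high = 0
Now low = high = 0, so the insertion index is 0.
Final answer: 0


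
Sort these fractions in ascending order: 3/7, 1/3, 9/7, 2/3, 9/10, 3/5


Convert to decimal for comparison:
  3/7 = 0.4286
  1/3 = 0.3333
  9/7 = 1.2857
  2/3 = 0.6667
  9/10 = 0.9
  3/5 = 0.6
Decimals in increasing order: 0.3333 < 0.4286 < 0.6 < 0.6667 < 0.9 < 1.2857
Writing each back as its fraction gives the sorted order.
Final answer: 1/3, 3/7, 3/5, 2/3, 9/10, 9/7


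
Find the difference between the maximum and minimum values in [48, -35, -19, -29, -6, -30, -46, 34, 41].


Maximum value: 48
Minimum value: -46
Range = 48 - (-46) = 94
Final answer: 94


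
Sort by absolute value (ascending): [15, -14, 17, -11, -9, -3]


Compute absolute values:
  |15| = 15
  |-14| = 14
  |17| = 17
  |-11| = 11
  |-9| = 9
  |-3| = 3
Absolute values in increasing order: 3 < 9 < 11 < 14 < 15 < 17
Listing the original numbers in that order gives the answer.
Final answer: [-3, -9, -11, -14, 15, 17]


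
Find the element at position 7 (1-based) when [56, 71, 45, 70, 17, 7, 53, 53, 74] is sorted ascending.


Sort ascending: [7, 17, 45, 53, 53, 56, 70, 71, 74]
The 7th element (1-indexed) is at index 6.
Value = 70
Final answer: 70


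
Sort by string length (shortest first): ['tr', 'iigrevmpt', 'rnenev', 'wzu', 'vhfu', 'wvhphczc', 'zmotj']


Compute lengths:
  'tr' has length 2
  'iigrevmpt' has length 9
  'rnenev' has length 6
  'wzu' has length 3
  'vhfu' has length 4
  'wvhphczc' has length 8
  'zmotj' has length 5
Lengths in increasing order: 2 < 3 < 4 < 5 < 6 < 8 < 9
Listing the words in that order gives the answer.
Final answer: ['tr', 'wzu', 'vhfu', 'zmotj', 'rnenev', 'wvhphczc', 'iigrevmpt']


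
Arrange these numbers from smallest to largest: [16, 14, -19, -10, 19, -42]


Original list: [16, 14, -19, -10, 19, -42]
Repeatedly take the smallest remaining element:
  Remaining [16, 14, -19, -10, 19, -42] -> smallest is -42
  Remaining [16, 14, -19, -10, 19] -> smallest is -19
  Remaining [16, 14, -10, 19] -> smallest is -10
  Remaining [16, 14, 19] -> smallest is 14
  Remaining [16, 19] -> smallest is 16
  Remaining [19] -> smallest is 19
Collecting the picks in order gives the sorted list.
Final answer: [-42, -19, -10, 14, 16, 19]


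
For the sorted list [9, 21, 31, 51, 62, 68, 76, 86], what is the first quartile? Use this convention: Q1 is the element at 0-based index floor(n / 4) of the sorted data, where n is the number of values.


The list has n = 8 elements.
Q1 index = floor(8 / 4) = floor(2) = 2
Counting from index 0 in the sorted data, the element at index 2 is 31.
Final answer: 31


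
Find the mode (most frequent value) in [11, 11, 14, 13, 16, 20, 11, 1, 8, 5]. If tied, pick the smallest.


Count the frequency of each value:
  1 appears 1 time(s)
  5 appears 1 time(s)
  8 appears 1 time(s)
  11 appears 3 time(s)
  13 appears 1 time(s)
  14 appears 1 time(s)
  16 appears 1 time(s)
  20 appears 1 time(s)
Maximum frequency is 3.
Only 11 reaches that frequency, so it is the mode.
Final answer: 11


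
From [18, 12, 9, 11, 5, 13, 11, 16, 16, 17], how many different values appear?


List all unique values:
Distinct values: [5, 9, 11, 12, 13, 16, 17, 18]
Count = 8
Final answer: 8


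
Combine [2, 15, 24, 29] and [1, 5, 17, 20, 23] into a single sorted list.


List A: [2, 15, 24, 29]
List B: [1, 5, 17, 20, 23]
Repeatedly compare the front elements and take the smaller:
  2 vs 1 -> take 1
  2 vs 5 -> take 2
  15 vs 5 -> take 5
  15 vs 17 -> take 15
  24 vs 17 -> take 17
  24 vs 20 -> take 20
  24 vs 23 -> take 23
  B is exhausted; append the rest of A: [24, 29]
Final answer: [1, 2, 5, 15, 17, 20, 23, 24, 29]


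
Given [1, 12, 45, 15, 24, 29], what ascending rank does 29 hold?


Sort ascending: [1, 12, 15, 24, 29, 45]
Find 29 in the sorted list.
29 is at position 5 (1-indexed).
Final answer: 5


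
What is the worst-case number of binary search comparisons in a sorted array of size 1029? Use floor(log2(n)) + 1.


Binary search halves the search space each step.
Maximum comparisons = floor(log2(1029)) + 1
log2(1029) = 10.007
floor(log2(1029)) = 10, so 10 + 1 = 11
Final answer: 11


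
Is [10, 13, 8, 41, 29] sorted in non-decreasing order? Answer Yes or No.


Check consecutive pairs:
  10 <= 13? True
  13 <= 8? False
  8 <= 41? True
  41 <= 29? False
2 consecutive pair(s) are out of order, so the list is not sorted.
Final answer: No


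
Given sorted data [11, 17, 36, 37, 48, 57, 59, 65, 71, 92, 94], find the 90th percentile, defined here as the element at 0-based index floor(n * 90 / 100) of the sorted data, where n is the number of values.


The dataset has n = 11 elements.
Index = floor(11 * 90 / 100) = floor(990 / 100) = floor(9.9) = 9
Counting from index 0 in the sorted data, the element at index 9 is 92.
Final answer: 92


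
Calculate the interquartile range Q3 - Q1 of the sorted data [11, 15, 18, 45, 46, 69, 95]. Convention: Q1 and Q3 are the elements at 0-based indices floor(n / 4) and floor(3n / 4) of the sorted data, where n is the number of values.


The data has n = 7 elements.
Q1 index = floor(7 / 4) = floor(1.75) = 1; Q3 index = floor(3 * 7 / 4) = floor(5.25) = 5
Q1 = element at index 1 = 15
Q3 = element at index 5 = 69
IQR = 69 - 15 = 54
Final answer: 54


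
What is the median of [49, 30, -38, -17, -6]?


First, sort the list: [-38, -17, -6, 30, 49]
The list has 5 elements (odd count).
The middle index is 2 (0-based), and the element there is -6.
Final answer: -6


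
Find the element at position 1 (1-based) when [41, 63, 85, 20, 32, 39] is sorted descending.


Sort descending: [85, 63, 41, 39, 32, 20]
The 1st element (1-indexed) is at index 0.
Value = 85
Final answer: 85


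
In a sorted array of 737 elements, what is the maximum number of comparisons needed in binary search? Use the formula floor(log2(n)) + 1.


Binary search halves the search space each step.
Maximum comparisons = floor(log2(737)) + 1
log2(737) = 9.5255
floor(log2(737)) = 9, so 9 + 1 = 10
Final answer: 10


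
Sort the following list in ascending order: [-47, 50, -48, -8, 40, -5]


Original list: [-47, 50, -48, -8, 40, -5]
Repeatedly take the smallest remaining element:
  Remaining [-47, 50, -48, -8, 40, -5] -> smallest is -48
  Remaining [-47, 50, -8, 40, -5] -> smallest is -47
  Remaining [50, -8, 40, -5] -> smallest is -8
  Remaining [50, 40, -5] -> smallest is -5
  Remaining [50, 40] -> smallest is 40
  Remaining [50] -> smallest is 50
Collecting the picks in order gives the sorted list.
Final answer: [-48, -47, -8, -5, 40, 50]


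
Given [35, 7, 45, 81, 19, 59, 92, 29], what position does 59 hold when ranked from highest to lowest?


Sort descending: [92, 81, 59, 45, 35, 29, 19, 7]
Find 59 in the sorted list.
59 is at position 3.
Final answer: 3


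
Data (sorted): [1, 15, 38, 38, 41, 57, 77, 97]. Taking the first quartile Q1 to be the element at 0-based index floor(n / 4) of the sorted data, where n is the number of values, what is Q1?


The list has n = 8 elements.
Q1 index = floor(8 / 4) = floor(2) = 2
Counting from index 0 in the sorted data, the element at index 2 is 38.
Final answer: 38


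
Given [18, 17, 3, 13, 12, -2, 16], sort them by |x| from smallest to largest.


Compute absolute values:
  |18| = 18
  |17| = 17
  |3| = 3
  |13| = 13
  |12| = 12
  |-2| = 2
  |16| = 16
Absolute values in increasing order: 2 < 3 < 12 < 13 < 16 < 17 < 18
Listing the original numbers in that order gives the answer.
Final answer: [-2, 3, 12, 13, 16, 17, 18]


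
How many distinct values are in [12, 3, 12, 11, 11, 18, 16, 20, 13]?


List all unique values:
Distinct values: [3, 11, 12, 13, 16, 18, 20]
Count = 7
Final answer: 7


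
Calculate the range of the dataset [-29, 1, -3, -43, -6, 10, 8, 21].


Maximum value: 21
Minimum value: -43
Range = 21 - (-43) = 64
Final answer: 64


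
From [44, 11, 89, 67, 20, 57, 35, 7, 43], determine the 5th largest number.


Sort descending: [89, 67, 57, 44, 43, 35, 20, 11, 7]
The 5th element (1-indexed) is at index 4.
Value = 43
Final answer: 43


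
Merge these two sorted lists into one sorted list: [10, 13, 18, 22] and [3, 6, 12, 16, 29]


List A: [10, 13, 18, 22]
List B: [3, 6, 12, 16, 29]
Repeatedly compare the front elements and take the smaller:
  10 vs 3 -> take 3
  10 vs 6 -> take 6
  10 vs 12 -> take 10
  13 vs 12 -> take 12
  13 vs 16 -> take 13
  18 vs 16 -> take 16
  18 vs 29 -> take 18
  22 vs 29 -> take 22
  A is exhausted; append the rest of B: [29]
Final answer: [3, 6, 10, 12, 13, 16, 18, 22, 29]


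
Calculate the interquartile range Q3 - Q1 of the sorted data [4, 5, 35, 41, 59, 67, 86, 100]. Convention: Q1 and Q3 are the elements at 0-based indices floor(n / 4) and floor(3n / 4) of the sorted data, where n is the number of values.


The data has n = 8 elements.
Q1 index = floor(8 / 4) = floor(2) = 2; Q3 index = floor(3 * 8 / 4) = floor(6) = 6
Q1 = element at index 2 = 35
Q3 = element at index 6 = 86
IQR = 86 - 35 = 51
Final answer: 51


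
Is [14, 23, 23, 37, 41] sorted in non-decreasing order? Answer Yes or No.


Check consecutive pairs:
  14 <= 23? True
  23 <= 23? True
  23 <= 37? True
  37 <= 41? True
Every consecutive pair is in order, so the list is non-decreasing.
Final answer: Yes


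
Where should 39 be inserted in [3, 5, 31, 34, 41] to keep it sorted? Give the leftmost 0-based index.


List is sorted: [3, 5, 31, 34, 41]
We need the leftmost position where 39 can be inserted, i.e. the first index whose element is >= 39 (or the end of the list if none is).
Binary search with low=0, high=5 (0-based indices):
  low=0, high=5, mid=2: a[2]=31 < 39, so low = 3
  low=3, high=5, mid=4: a[4]=41 >= 39, so high = 4
  low=3, high=4, mid=3: a[3]=34 < 39, so low = 4
Now low = high = 4, so the insertion index is 4.
Final answer: 4


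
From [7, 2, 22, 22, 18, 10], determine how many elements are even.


Check each element:
  7 is odd
  2 is even
  22 is even
  22 is even
  18 is even
  10 is even
Evens: [2, 22, 22, 18, 10]
Count of evens = 5
Final answer: 5


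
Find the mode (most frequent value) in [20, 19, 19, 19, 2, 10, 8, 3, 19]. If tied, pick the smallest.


Count the frequency of each value:
  2 appears 1 time(s)
  3 appears 1 time(s)
  8 appears 1 time(s)
  10 appears 1 time(s)
  19 appears 4 time(s)
  20 appears 1 time(s)
Maximum frequency is 4.
Only 19 reaches that frequency, so it is the mode.
Final answer: 19


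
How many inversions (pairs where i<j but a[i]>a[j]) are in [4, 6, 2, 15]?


For each element, count the later elements that are smaller than it:
  4 (index 0): smaller elements after it = [2] -> 1
  6 (index 1): smaller elements after it = [2] -> 1
  2 (index 2): smaller elements after it = [] -> 0
Total inversions = 1 + 1 + 0 = 2
Final answer: 2


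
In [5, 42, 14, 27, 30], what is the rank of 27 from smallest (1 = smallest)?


Sort ascending: [5, 14, 27, 30, 42]
Find 27 in the sorted list.
27 is at position 3 (1-indexed).
Final answer: 3


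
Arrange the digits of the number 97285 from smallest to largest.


The number 97285 has digits: 9, 7, 2, 8, 5
Sorted: 2, 5, 7, 8, 9
Joining the sorted digits gives the result.
Final answer: 25789


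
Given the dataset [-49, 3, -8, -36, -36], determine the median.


First, sort the list: [-49, -36, -36, -8, 3]
The list has 5 elements (odd count).
The middle index is 2 (0-based), and the element there is -36.
Final answer: -36


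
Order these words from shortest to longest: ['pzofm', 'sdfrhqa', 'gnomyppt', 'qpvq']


Compute lengths:
  'pzofm' has length 5
  'sdfrhqa' has length 7
  'gnomyppt' has length 8
  'qpvq' has length 4
Lengths in increasing order: 4 < 5 < 7 < 8
Listing the words in that order gives the answer.
Final answer: ['qpvq', 'pzofm', 'sdfrhqa', 'gnomyppt']


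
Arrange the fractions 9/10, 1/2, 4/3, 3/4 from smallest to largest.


Convert to decimal for comparison:
  9/10 = 0.9
  1/2 = 0.5
  4/3 = 1.3333
  3/4 = 0.75
Decimals in increasing order: 0.5 < 0.75 < 0.9 < 1.3333
Writing each back as its fraction gives the sorted order.
Final answer: 1/2, 3/4, 9/10, 4/3


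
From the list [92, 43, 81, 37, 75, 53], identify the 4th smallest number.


Sort ascending: [37, 43, 53, 75, 81, 92]
The 4th element (1-indexed) is at index 3.
Value = 75
Final answer: 75


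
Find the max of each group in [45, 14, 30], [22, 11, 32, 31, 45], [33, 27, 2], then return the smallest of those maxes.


Find max of each group:
  Group 1: [45, 14, 30] -> max = 45
  Group 2: [22, 11, 32, 31, 45] -> max = 45
  Group 3: [33, 27, 2] -> max = 33
Maxes: [45, 45, 33]
Minimum of maxes = 33
Final answer: 33


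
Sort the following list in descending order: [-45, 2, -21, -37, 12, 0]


Original list: [-45, 2, -21, -37, 12, 0]
Repeatedly take the largest remaining element:
  Remaining [-45, 2, -21, -37, 12, 0] -> largest is 12
  Remaining [-45, 2, -21, -37, 0] -> largest is 2
  Remaining [-45, -21, -37, 0] -> largest is 0
  Remaining [-45, -21, -37] -> largest is -21
  Remaining [-45, -37] -> largest is -37
  Remaining [-45] -> largest is -45
Collecting the picks in order gives the descending list.
Final answer: [12, 2, 0, -21, -37, -45]


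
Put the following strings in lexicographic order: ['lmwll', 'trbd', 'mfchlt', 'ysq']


Compare strings character by character (the first differing letter decides):
  'lmwll' < 'mfchlt' since 'l' < 'm' at position 1
  'mfchlt' < 'trbd' since 'm' < 't' at position 1
  'trbd' < 'ysq' since 't' < 'y' at position 1
Chaining these comparisons gives the alphabetical order.
Final answer: ['lmwll', 'mfchlt', 'trbd', 'ysq']


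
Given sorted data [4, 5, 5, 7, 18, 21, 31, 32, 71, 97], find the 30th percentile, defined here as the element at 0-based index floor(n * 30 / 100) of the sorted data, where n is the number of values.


The dataset has n = 10 elements.
Index = floor(10 * 30 / 100) = floor(300 / 100) = floor(3) = 3
Counting from index 0 in the sorted data, the element at index 3 is 7.
Final answer: 7


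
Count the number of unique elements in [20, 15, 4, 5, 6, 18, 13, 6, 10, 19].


List all unique values:
Distinct values: [4, 5, 6, 10, 13, 15, 18, 19, 20]
Count = 9
Final answer: 9


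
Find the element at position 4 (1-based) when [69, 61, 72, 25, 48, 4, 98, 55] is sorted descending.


Sort descending: [98, 72, 69, 61, 55, 48, 25, 4]
The 4th element (1-indexed) is at index 3.
Value = 61
Final answer: 61


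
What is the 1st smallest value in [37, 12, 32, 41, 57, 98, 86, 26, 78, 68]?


Sort ascending: [12, 26, 32, 37, 41, 57, 68, 78, 86, 98]
The 1st element (1-indexed) is at index 0.
Value = 12
Final answer: 12


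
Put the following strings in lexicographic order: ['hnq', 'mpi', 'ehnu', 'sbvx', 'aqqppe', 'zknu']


Compare strings character by character (the first differing letter decides):
  'aqqppe' < 'ehnu' since 'a' < 'e' at position 1
  'ehnu' < 'hnq' since 'e' < 'h' at position 1
  'hnq' < 'mpi' since 'h' < 'm' at position 1
  'mpi' < 'sbvx' since 'm' < 's' at position 1
  'sbvx' < 'zknu' since 's' < 'z' at position 1
Chaining these comparisons gives the alphabetical order.
Final answer: ['aqqppe', 'ehnu', 'hnq', 'mpi', 'sbvx', 'zknu']


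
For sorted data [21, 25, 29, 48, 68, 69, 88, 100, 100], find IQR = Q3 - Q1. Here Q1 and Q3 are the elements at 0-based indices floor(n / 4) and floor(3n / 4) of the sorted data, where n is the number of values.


The data has n = 9 elements.
Q1 index = floor(9 / 4) = floor(2.25) = 2; Q3 index = floor(3 * 9 / 4) = floor(6.75) = 6
Q1 = element at index 2 = 29
Q3 = element at index 6 = 88
IQR = 88 - 29 = 59
Final answer: 59


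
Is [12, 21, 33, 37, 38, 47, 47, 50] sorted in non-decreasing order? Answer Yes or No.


Check consecutive pairs:
  12 <= 21? True
  21 <= 33? True
  33 <= 37? True
  37 <= 38? True
  38 <= 47? True
  47 <= 47? True
  47 <= 50? True
Every consecutive pair is in order, so the list is non-decreasing.
Final answer: Yes


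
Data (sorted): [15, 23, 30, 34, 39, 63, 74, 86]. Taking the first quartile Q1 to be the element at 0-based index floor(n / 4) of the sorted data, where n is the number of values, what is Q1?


The list has n = 8 elements.
Q1 index = floor(8 / 4) = floor(2) = 2
Counting from index 0 in the sorted data, the element at index 2 is 30.
Final answer: 30


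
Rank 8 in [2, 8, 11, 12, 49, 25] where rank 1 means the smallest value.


Sort ascending: [2, 8, 11, 12, 25, 49]
Find 8 in the sorted list.
8 is at position 2 (1-indexed).
Final answer: 2


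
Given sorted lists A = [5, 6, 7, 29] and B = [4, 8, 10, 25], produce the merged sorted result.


List A: [5, 6, 7, 29]
List B: [4, 8, 10, 25]
Repeatedly compare the front elements and take the smaller:
  5 vs 4 -> take 4
  5 vs 8 -> take 5
  6 vs 8 -> take 6
  7 vs 8 -> take 7
  29 vs 8 -> take 8
  29 vs 10 -> take 10
  29 vs 25 -> take 25
  B is exhausted; append the rest of A: [29]
Final answer: [4, 5, 6, 7, 8, 10, 25, 29]


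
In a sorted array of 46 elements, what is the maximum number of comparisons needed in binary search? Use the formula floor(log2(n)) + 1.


Binary search halves the search space each step.
Maximum comparisons = floor(log2(46)) + 1
log2(46) = 5.5236
floor(log2(46)) = 5, so 5 + 1 = 6
Final answer: 6


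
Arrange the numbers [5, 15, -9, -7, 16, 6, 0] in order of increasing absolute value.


Compute absolute values:
  |5| = 5
  |15| = 15
  |-9| = 9
  |-7| = 7
  |16| = 16
  |6| = 6
  |0| = 0
Absolute values in increasing order: 0 < 5 < 6 < 7 < 9 < 15 < 16
Listing the original numbers in that order gives the answer.
Final answer: [0, 5, 6, -7, -9, 15, 16]


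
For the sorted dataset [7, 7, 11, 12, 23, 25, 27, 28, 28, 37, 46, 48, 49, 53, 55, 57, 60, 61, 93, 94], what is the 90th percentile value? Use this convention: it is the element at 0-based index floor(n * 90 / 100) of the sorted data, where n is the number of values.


The dataset has n = 20 elements.
Index = floor(20 * 90 / 100) = floor(1800 / 100) = floor(18) = 18
Counting from index 0 in the sorted data, the element at index 18 is 93.
Final answer: 93


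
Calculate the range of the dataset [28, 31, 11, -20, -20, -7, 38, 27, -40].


Maximum value: 38
Minimum value: -40
Range = 38 - (-40) = 78
Final answer: 78


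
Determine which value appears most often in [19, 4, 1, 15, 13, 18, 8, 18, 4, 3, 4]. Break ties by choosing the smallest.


Count the frequency of each value:
  1 appears 1 time(s)
  3 appears 1 time(s)
  4 appears 3 time(s)
  8 appears 1 time(s)
  13 appears 1 time(s)
  15 appears 1 time(s)
  18 appears 2 time(s)
  19 appears 1 time(s)
Maximum frequency is 3.
Only 4 reaches that frequency, so it is the mode.
Final answer: 4


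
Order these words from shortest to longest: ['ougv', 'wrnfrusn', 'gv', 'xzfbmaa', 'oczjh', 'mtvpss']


Compute lengths:
  'ougv' has length 4
  'wrnfrusn' has length 8
  'gv' has length 2
  'xzfbmaa' has length 7
  'oczjh' has length 5
  'mtvpss' has length 6
Lengths in increasing order: 2 < 4 < 5 < 6 < 7 < 8
Listing the words in that order gives the answer.
Final answer: ['gv', 'ougv', 'oczjh', 'mtvpss', 'xzfbmaa', 'wrnfrusn']


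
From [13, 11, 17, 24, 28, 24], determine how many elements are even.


Check each element:
  13 is odd
  11 is odd
  17 is odd
  24 is even
  28 is even
  24 is even
Evens: [24, 28, 24]
Count of evens = 3
Final answer: 3


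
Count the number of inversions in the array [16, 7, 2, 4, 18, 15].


For each element, count the later elements that are smaller than it:
  16 (index 0): smaller elements after it = [7, 2, 4, 15] -> 4
  7 (index 1): smaller elements after it = [2, 4] -> 2
  2 (index 2): smaller elements after it = [] -> 0
  4 (index 3): smaller elements after it = [] -> 0
  18 (index 4): smaller elements after it = [15] -> 1
Total inversions = 4 + 2 + 0 + 0 + 1 = 7
Final answer: 7


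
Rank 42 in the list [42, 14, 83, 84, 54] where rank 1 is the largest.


Sort descending: [84, 83, 54, 42, 14]
Find 42 in the sorted list.
42 is at position 4.
Final answer: 4


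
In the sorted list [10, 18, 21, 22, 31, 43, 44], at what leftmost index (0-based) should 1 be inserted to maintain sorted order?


List is sorted: [10, 18, 21, 22, 31, 43, 44]
We need the leftmost position where 1 can be inserted, i.e. the first index whose element is >= 1 (or the end of the list if none is).
Binary search with low=0, high=7 (0-based indices):
  low=0, high=7, mid=3: a[3]=22 >= 1, so high = 3
  low=0, high=3, mid=1: a[1]=18 >= 1, so high = 1
  low=0, high=1, mid=0: a[0]=10 >= 1, so high = 0
Now low = high = 0, so the insertion index is 0.
Final answer: 0


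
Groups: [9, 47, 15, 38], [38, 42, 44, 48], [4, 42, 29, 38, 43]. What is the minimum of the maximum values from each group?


Find max of each group:
  Group 1: [9, 47, 15, 38] -> max = 47
  Group 2: [38, 42, 44, 48] -> max = 48
  Group 3: [4, 42, 29, 38, 43] -> max = 43
Maxes: [47, 48, 43]
Minimum of maxes = 43
Final answer: 43


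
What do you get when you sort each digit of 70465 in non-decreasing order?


The number 70465 has digits: 7, 0, 4, 6, 5
Sorted: 0, 4, 5, 6, 7
Joining the sorted digits gives the result.
Final answer: 04567


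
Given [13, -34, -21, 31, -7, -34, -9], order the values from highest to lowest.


Original list: [13, -34, -21, 31, -7, -34, -9]
Repeatedly take the largest remaining element:
  Remaining [13, -34, -21, 31, -7, -34, -9] -> largest is 31
  Remaining [13, -34, -21, -7, -34, -9] -> largest is 13
  Remaining [-34, -21, -7, -34, -9] -> largest is -7
  Remaining [-34, -21, -34, -9] -> largest is -9
  Remaining [-34, -21, -34] -> largest is -21
  Remaining [-34, -34] -> largest is -34
  Remaining [-34] -> largest is -34
Collecting the picks in order gives the descending list.
Final answer: [31, 13, -7, -9, -21, -34, -34]


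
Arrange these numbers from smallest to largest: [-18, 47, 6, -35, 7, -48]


Original list: [-18, 47, 6, -35, 7, -48]
Repeatedly take the smallest remaining element:
  Remaining [-18, 47, 6, -35, 7, -48] -> smallest is -48
  Remaining [-18, 47, 6, -35, 7] -> smallest is -35
  Remaining [-18, 47, 6, 7] -> smallest is -18
  Remaining [47, 6, 7] -> smallest is 6
  Remaining [47, 7] -> smallest is 7
  Remaining [47] -> smallest is 47
Collecting the picks in order gives the sorted list.
Final answer: [-48, -35, -18, 6, 7, 47]


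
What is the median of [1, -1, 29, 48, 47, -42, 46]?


First, sort the list: [-42, -1, 1, 29, 46, 47, 48]
The list has 7 elements (odd count).
The middle index is 3 (0-based), and the element there is 29.
Final answer: 29


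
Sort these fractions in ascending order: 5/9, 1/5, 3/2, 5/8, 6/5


Convert to decimal for comparison:
  5/9 = 0.5556
  1/5 = 0.2
  3/2 = 1.5
  5/8 = 0.625
  6/5 = 1.2
Decimals in increasing order: 0.2 < 0.5556 < 0.625 < 1.2 < 1.5
Writing each back as its fraction gives the sorted order.
Final answer: 1/5, 5/9, 5/8, 6/5, 3/2


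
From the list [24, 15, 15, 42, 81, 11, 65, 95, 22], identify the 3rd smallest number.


Sort ascending: [11, 15, 15, 22, 24, 42, 65, 81, 95]
The 3rd element (1-indexed) is at index 2.
Value = 15
Final answer: 15


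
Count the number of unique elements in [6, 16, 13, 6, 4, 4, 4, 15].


List all unique values:
Distinct values: [4, 6, 13, 15, 16]
Count = 5
Final answer: 5


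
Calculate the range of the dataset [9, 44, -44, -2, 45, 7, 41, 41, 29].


Maximum value: 45
Minimum value: -44
Range = 45 - (-44) = 89
Final answer: 89


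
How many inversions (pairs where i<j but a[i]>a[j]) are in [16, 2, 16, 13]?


For each element, count the later elements that are smaller than it:
  16 (index 0): smaller elements after it = [2, 13] -> 2
  2 (index 1): smaller elements after it = [] -> 0
  16 (index 2): smaller elements after it = [13] -> 1
Total inversions = 2 + 0 + 1 = 3
Final answer: 3


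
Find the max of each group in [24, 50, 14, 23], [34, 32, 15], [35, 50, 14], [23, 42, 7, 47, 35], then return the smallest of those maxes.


Find max of each group:
  Group 1: [24, 50, 14, 23] -> max = 50
  Group 2: [34, 32, 15] -> max = 34
  Group 3: [35, 50, 14] -> max = 50
  Group 4: [23, 42, 7, 47, 35] -> max = 47
Maxes: [50, 34, 50, 47]
Minimum of maxes = 34
Final answer: 34


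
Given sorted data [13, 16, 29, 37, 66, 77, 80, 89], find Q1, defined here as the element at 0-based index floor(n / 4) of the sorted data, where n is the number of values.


The list has n = 8 elements.
Q1 index = floor(8 / 4) = floor(2) = 2
Counting from index 0 in the sorted data, the element at index 2 is 29.
Final answer: 29


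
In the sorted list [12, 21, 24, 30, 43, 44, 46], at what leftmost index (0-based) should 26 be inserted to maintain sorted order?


List is sorted: [12, 21, 24, 30, 43, 44, 46]
We need the leftmost position where 26 can be inserted, i.e. the first index whose element is >= 26 (or the end of the list if none is).
Binary search with low=0, high=7 (0-based indices):
  low=0, high=7, mid=3: a[3]=30 >= 26, so high = 3
  low=0, high=3, mid=1: a[1]=21 < 26, so low = 2
  low=2, high=3, mid=2: a[2]=24 < 26, so low = 3
Now low = high = 3, so the insertion index is 3.
Final answer: 3


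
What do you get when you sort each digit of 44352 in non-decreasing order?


The number 44352 has digits: 4, 4, 3, 5, 2
Sorted: 2, 3, 4, 4, 5
Joining the sorted digits gives the result.
Final answer: 23445


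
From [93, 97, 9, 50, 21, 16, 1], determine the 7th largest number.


Sort descending: [97, 93, 50, 21, 16, 9, 1]
The 7th element (1-indexed) is at index 6.
Value = 1
Final answer: 1


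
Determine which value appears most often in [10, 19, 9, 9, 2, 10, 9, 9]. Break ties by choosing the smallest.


Count the frequency of each value:
  2 appears 1 time(s)
  9 appears 4 time(s)
  10 appears 2 time(s)
  19 appears 1 time(s)
Maximum frequency is 4.
Only 9 reaches that frequency, so it is the mode.
Final answer: 9


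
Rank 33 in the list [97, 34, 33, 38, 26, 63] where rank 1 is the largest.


Sort descending: [97, 63, 38, 34, 33, 26]
Find 33 in the sorted list.
33 is at position 5.
Final answer: 5


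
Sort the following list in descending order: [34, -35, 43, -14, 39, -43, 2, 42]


Original list: [34, -35, 43, -14, 39, -43, 2, 42]
Repeatedly take the largest remaining element:
  Remaining [34, -35, 43, -14, 39, -43, 2, 42] -> largest is 43
  Remaining [34, -35, -14, 39, -43, 2, 42] -> largest is 42
  Remaining [34, -35, -14, 39, -43, 2] -> largest is 39
  Remaining [34, -35, -14, -43, 2] -> largest is 34
  Remaining [-35, -14, -43, 2] -> largest is 2
  Remaining [-35, -14, -43] -> largest is -14
  Remaining [-35, -43] -> largest is -35
  Remaining [-43] -> largest is -43
Collecting the picks in order gives the descending list.
Final answer: [43, 42, 39, 34, 2, -14, -35, -43]


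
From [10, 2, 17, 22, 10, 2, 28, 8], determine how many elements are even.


Check each element:
  10 is even
  2 is even
  17 is odd
  22 is even
  10 is even
  2 is even
  28 is even
  8 is even
Evens: [10, 2, 22, 10, 2, 28, 8]
Count of evens = 7
Final answer: 7


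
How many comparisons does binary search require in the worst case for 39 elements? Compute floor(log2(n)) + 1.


Binary search halves the search space each step.
Maximum comparisons = floor(log2(39)) + 1
log2(39) = 5.2854
floor(log2(39)) = 5, so 5 + 1 = 6
Final answer: 6


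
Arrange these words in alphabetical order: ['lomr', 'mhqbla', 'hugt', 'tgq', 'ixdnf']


Compare strings character by character (the first differing letter decides):
  'hugt' < 'ixdnf' since 'h' < 'i' at position 1
  'ixdnf' < 'lomr' since 'i' < 'l' at position 1
  'lomr' < 'mhqbla' since 'l' < 'm' at position 1
  'mhqbla' < 'tgq' since 'm' < 't' at position 1
Chaining these comparisons gives the alphabetical order.
Final answer: ['hugt', 'ixdnf', 'lomr', 'mhqbla', 'tgq']


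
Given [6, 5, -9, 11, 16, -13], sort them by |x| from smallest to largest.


Compute absolute values:
  |6| = 6
  |5| = 5
  |-9| = 9
  |11| = 11
  |16| = 16
  |-13| = 13
Absolute values in increasing order: 5 < 6 < 9 < 11 < 13 < 16
Listing the original numbers in that order gives the answer.
Final answer: [5, 6, -9, 11, -13, 16]


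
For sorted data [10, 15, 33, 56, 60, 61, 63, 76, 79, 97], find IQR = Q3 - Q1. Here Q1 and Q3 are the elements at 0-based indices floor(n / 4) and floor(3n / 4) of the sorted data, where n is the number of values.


The data has n = 10 elements.
Q1 index = floor(10 / 4) = floor(2.5) = 2; Q3 index = floor(3 * 10 / 4) = floor(7.5) = 7
Q1 = element at index 2 = 33
Q3 = element at index 7 = 76
IQR = 76 - 33 = 43
Final answer: 43


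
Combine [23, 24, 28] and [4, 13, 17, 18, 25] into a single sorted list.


List A: [23, 24, 28]
List B: [4, 13, 17, 18, 25]
Repeatedly compare the front elements and take the smaller:
  23 vs 4 -> take 4
  23 vs 13 -> take 13
  23 vs 17 -> take 17
  23 vs 18 -> take 18
  23 vs 25 -> take 23
  24 vs 25 -> take 24
  28 vs 25 -> take 25
  B is exhausted; append the rest of A: [28]
Final answer: [4, 13, 17, 18, 23, 24, 25, 28]


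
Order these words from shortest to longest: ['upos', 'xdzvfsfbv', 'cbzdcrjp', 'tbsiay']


Compute lengths:
  'upos' has length 4
  'xdzvfsfbv' has length 9
  'cbzdcrjp' has length 8
  'tbsiay' has length 6
Lengths in increasing order: 4 < 6 < 8 < 9
Listing the words in that order gives the answer.
Final answer: ['upos', 'tbsiay', 'cbzdcrjp', 'xdzvfsfbv']


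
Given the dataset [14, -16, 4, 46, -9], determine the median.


First, sort the list: [-16, -9, 4, 14, 46]
The list has 5 elements (odd count).
The middle index is 2 (0-based), and the element there is 4.
Final answer: 4


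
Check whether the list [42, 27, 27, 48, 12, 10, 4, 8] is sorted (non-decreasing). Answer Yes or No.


Check consecutive pairs:
  42 <= 27? False
  27 <= 27? True
  27 <= 48? True
  48 <= 12? False
  12 <= 10? False
  10 <= 4? False
  4 <= 8? True
4 consecutive pair(s) are out of order, so the list is not sorted.
Final answer: No


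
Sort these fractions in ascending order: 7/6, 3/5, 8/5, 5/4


Convert to decimal for comparison:
  7/6 = 1.1667
  3/5 = 0.6
  8/5 = 1.6
  5/4 = 1.25
Decimals in increasing order: 0.6 < 1.1667 < 1.25 < 1.6
Writing each back as its fraction gives the sorted order.
Final answer: 3/5, 7/6, 5/4, 8/5


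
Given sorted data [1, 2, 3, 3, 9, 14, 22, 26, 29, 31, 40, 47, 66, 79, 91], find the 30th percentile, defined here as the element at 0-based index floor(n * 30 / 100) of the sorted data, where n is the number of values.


The dataset has n = 15 elements.
Index = floor(15 * 30 / 100) = floor(450 / 100) = floor(4.5) = 4
Counting from index 0 in the sorted data, the element at index 4 is 9.
Final answer: 9


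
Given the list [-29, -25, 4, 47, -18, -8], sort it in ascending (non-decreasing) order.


Original list: [-29, -25, 4, 47, -18, -8]
Repeatedly take the smallest remaining element:
  Remaining [-29, -25, 4, 47, -18, -8] -> smallest is -29
  Remaining [-25, 4, 47, -18, -8] -> smallest is -25
  Remaining [4, 47, -18, -8] -> smallest is -18
  Remaining [4, 47, -8] -> smallest is -8
  Remaining [4, 47] -> smallest is 4
  Remaining [47] -> smallest is 47
Collecting the picks in order gives the sorted list.
Final answer: [-29, -25, -18, -8, 4, 47]


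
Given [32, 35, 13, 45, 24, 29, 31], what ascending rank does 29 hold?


Sort ascending: [13, 24, 29, 31, 32, 35, 45]
Find 29 in the sorted list.
29 is at position 3 (1-indexed).
Final answer: 3


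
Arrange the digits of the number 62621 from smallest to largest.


The number 62621 has digits: 6, 2, 6, 2, 1
Sorted: 1, 2, 2, 6, 6
Joining the sorted digits gives the result.
Final answer: 12266


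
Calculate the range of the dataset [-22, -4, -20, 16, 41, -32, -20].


Maximum value: 41
Minimum value: -32
Range = 41 - (-32) = 73
Final answer: 73


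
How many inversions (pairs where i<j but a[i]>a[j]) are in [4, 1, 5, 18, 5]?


For each element, count the later elements that are smaller than it:
  4 (index 0): smaller elements after it = [1] -> 1
  1 (index 1): smaller elements after it = [] -> 0
  5 (index 2): smaller elements after it = [] -> 0
  18 (index 3): smaller elements after it = [5] -> 1
Total inversions = 1 + 0 + 0 + 1 = 2
Final answer: 2


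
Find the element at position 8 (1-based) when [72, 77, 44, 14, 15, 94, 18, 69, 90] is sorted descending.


Sort descending: [94, 90, 77, 72, 69, 44, 18, 15, 14]
The 8th element (1-indexed) is at index 7.
Value = 15
Final answer: 15


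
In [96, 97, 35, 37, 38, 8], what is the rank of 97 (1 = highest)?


Sort descending: [97, 96, 38, 37, 35, 8]
Find 97 in the sorted list.
97 is at position 1.
Final answer: 1


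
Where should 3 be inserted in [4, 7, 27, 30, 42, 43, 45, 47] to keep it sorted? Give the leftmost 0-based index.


List is sorted: [4, 7, 27, 30, 42, 43, 45, 47]
We need the leftmost position where 3 can be inserted, i.e. the first index whose element is >= 3 (or the end of the list if none is).
Binary search with low=0, high=8 (0-based indices):
  low=0, high=8, mid=4: a[4]=42 >= 3, so high = 4
  low=0, high=4, mid=2: a[2]=27 >= 3, so high = 2
  low=0, high=2, mid=1: a[1]=7 >= 3, so high = 1
  low=0, high=1, mid=0: a[0]=4 >= 3, so high = 0
Now low = high = 0, so the insertion index is 0.
Final answer: 0


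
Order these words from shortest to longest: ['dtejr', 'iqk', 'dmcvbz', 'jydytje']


Compute lengths:
  'dtejr' has length 5
  'iqk' has length 3
  'dmcvbz' has length 6
  'jydytje' has length 7
Lengths in increasing order: 3 < 5 < 6 < 7
Listing the words in that order gives the answer.
Final answer: ['iqk', 'dtejr', 'dmcvbz', 'jydytje']


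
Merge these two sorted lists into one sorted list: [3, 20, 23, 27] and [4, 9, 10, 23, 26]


List A: [3, 20, 23, 27]
List B: [4, 9, 10, 23, 26]
Repeatedly compare the front elements and take the smaller:
  3 vs 4 -> take 3
  20 vs 4 -> take 4
  20 vs 9 -> take 9
  20 vs 10 -> take 10
  20 vs 23 -> take 20
  23 vs 23 -> take 23
  27 vs 23 -> take 23
  27 vs 26 -> take 26
  B is exhausted; append the rest of A: [27]
Final answer: [3, 4, 9, 10, 20, 23, 23, 26, 27]


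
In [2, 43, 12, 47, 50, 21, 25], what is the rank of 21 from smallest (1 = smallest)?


Sort ascending: [2, 12, 21, 25, 43, 47, 50]
Find 21 in the sorted list.
21 is at position 3 (1-indexed).
Final answer: 3


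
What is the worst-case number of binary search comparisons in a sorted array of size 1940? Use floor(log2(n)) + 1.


Binary search halves the search space each step.
Maximum comparisons = floor(log2(1940)) + 1
log2(1940) = 10.9218
floor(log2(1940)) = 10, so 10 + 1 = 11
Final answer: 11


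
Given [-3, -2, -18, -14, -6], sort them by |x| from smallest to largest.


Compute absolute values:
  |-3| = 3
  |-2| = 2
  |-18| = 18
  |-14| = 14
  |-6| = 6
Absolute values in increasing order: 2 < 3 < 6 < 14 < 18
Listing the original numbers in that order gives the answer.
Final answer: [-2, -3, -6, -14, -18]


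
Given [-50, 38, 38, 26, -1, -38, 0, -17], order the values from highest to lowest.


Original list: [-50, 38, 38, 26, -1, -38, 0, -17]
Repeatedly take the largest remaining element:
  Remaining [-50, 38, 38, 26, -1, -38, 0, -17] -> largest is 38
  Remaining [-50, 38, 26, -1, -38, 0, -17] -> largest is 38
  Remaining [-50, 26, -1, -38, 0, -17] -> largest is 26
  Remaining [-50, -1, -38, 0, -17] -> largest is 0
  Remaining [-50, -1, -38, -17] -> largest is -1
  Remaining [-50, -38, -17] -> largest is -17
  Remaining [-50, -38] -> largest is -38
  Remaining [-50] -> largest is -50
Collecting the picks in order gives the descending list.
Final answer: [38, 38, 26, 0, -1, -17, -38, -50]


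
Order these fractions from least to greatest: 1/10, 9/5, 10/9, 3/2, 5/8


Convert to decimal for comparison:
  1/10 = 0.1
  9/5 = 1.8
  10/9 = 1.1111
  3/2 = 1.5
  5/8 = 0.625
Decimals in increasing order: 0.1 < 0.625 < 1.1111 < 1.5 < 1.8
Writing each back as its fraction gives the sorted order.
Final answer: 1/10, 5/8, 10/9, 3/2, 9/5


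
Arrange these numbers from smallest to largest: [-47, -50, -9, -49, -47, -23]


Original list: [-47, -50, -9, -49, -47, -23]
Repeatedly take the smallest remaining element:
  Remaining [-47, -50, -9, -49, -47, -23] -> smallest is -50
  Remaining [-47, -9, -49, -47, -23] -> smallest is -49
  Remaining [-47, -9, -47, -23] -> smallest is -47
  Remaining [-9, -47, -23] -> smallest is -47
  Remaining [-9, -23] -> smallest is -23
  Remaining [-9] -> smallest is -9
Collecting the picks in order gives the sorted list.
Final answer: [-50, -49, -47, -47, -23, -9]


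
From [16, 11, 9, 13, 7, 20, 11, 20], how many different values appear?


List all unique values:
Distinct values: [7, 9, 11, 13, 16, 20]
Count = 6
Final answer: 6


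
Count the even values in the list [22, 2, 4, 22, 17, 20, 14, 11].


Check each element:
  22 is even
  2 is even
  4 is even
  22 is even
  17 is odd
  20 is even
  14 is even
  11 is odd
Evens: [22, 2, 4, 22, 20, 14]
Count of evens = 6
Final answer: 6


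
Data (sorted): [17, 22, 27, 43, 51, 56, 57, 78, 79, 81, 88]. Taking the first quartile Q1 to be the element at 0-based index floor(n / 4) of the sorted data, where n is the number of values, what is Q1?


The list has n = 11 elements.
Q1 index = floor(11 / 4) = floor(2.75) = 2
Counting from index 0 in the sorted data, the element at index 2 is 27.
Final answer: 27


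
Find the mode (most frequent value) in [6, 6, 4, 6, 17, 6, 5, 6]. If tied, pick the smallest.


Count the frequency of each value:
  4 appears 1 time(s)
  5 appears 1 time(s)
  6 appears 5 time(s)
  17 appears 1 time(s)
Maximum frequency is 5.
Only 6 reaches that frequency, so it is the mode.
Final answer: 6


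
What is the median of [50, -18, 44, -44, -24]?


First, sort the list: [-44, -24, -18, 44, 50]
The list has 5 elements (odd count).
The middle index is 2 (0-based), and the element there is -18.
Final answer: -18


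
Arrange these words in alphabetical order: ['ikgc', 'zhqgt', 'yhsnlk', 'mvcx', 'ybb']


Compare strings character by character (the first differing letter decides):
  'ikgc' < 'mvcx' since 'i' < 'm' at position 1
  'mvcx' < 'ybb' since 'm' < 'y' at position 1
  'ybb' < 'yhsnlk' since 'b' < 'h' at position 2
  'yhsnlk' < 'zhqgt' since 'y' < 'z' at position 1
Chaining these comparisons gives the alphabetical order.
Final answer: ['ikgc', 'mvcx', 'ybb', 'yhsnlk', 'zhqgt']


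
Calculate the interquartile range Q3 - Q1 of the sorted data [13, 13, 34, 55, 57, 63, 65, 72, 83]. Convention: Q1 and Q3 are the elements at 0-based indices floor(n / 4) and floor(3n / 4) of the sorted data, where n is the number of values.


The data has n = 9 elements.
Q1 index = floor(9 / 4) = floor(2.25) = 2; Q3 index = floor(3 * 9 / 4) = floor(6.75) = 6
Q1 = element at index 2 = 34
Q3 = element at index 6 = 65
IQR = 65 - 34 = 31
Final answer: 31


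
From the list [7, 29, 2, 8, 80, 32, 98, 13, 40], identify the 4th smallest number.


Sort ascending: [2, 7, 8, 13, 29, 32, 40, 80, 98]
The 4th element (1-indexed) is at index 3.
Value = 13
Final answer: 13


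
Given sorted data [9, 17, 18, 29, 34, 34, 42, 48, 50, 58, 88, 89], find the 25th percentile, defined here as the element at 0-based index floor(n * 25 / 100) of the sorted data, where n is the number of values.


The dataset has n = 12 elements.
Index = floor(12 * 25 / 100) = floor(300 / 100) = floor(3) = 3
Counting from index 0 in the sorted data, the element at index 3 is 29.
Final answer: 29


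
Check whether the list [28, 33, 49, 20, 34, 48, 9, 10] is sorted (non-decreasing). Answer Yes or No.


Check consecutive pairs:
  28 <= 33? True
  33 <= 49? True
  49 <= 20? False
  20 <= 34? True
  34 <= 48? True
  48 <= 9? False
  9 <= 10? True
2 consecutive pair(s) are out of order, so the list is not sorted.
Final answer: No
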